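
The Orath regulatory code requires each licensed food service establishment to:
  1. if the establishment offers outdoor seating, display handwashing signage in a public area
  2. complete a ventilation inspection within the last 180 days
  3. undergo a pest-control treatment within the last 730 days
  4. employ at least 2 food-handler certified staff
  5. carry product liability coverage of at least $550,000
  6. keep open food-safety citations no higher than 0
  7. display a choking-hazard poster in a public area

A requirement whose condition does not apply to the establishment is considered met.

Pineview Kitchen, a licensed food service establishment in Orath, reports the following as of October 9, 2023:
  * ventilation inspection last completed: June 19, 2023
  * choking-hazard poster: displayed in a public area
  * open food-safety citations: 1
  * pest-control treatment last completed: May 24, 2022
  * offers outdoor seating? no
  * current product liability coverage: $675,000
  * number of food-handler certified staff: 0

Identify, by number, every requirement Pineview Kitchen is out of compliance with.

4, 6

1. condition 'offers outdoor seating' does not hold → requirement n/a → met
2. ventilation inspection 112 days ago vs limit 180 → met
3. pest-control treatment 503 days ago vs limit 730 → met
4. food-handler certified staff 0 < 2 → not met
5. product liability coverage $675,000 ≥ $550,000 → met
6. open food-safety citations 1 > 0 → not met
7. choking-hazard poster present → met
Not met: 4, 6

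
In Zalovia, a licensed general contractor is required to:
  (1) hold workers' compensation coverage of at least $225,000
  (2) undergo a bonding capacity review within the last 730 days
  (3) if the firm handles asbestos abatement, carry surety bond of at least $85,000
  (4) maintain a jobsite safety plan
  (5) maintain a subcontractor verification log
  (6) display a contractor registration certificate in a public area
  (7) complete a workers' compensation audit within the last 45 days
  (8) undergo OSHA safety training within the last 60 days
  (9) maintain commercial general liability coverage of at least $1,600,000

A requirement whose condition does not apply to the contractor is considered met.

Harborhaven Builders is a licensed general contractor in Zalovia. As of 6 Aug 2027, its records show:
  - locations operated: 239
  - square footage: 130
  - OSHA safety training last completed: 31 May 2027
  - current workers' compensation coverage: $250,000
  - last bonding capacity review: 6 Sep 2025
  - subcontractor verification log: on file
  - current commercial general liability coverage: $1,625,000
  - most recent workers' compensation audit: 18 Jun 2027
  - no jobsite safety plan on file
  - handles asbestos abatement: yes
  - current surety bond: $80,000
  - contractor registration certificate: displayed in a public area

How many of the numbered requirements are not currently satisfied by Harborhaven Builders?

1. workers' compensation coverage $250,000 ≥ $225,000 → met
2. bonding capacity review 699 days ago vs limit 730 → met
3. condition 'handles asbestos abatement' holds; surety bond $80,000 < $85,000 → not met
4. jobsite safety plan absent → not met
5. subcontractor verification log present → met
6. contractor registration certificate present → met
7. workers' compensation audit 49 days ago vs limit 45 → not met
8. OSHA safety training 67 days ago vs limit 60 → not met
9. commercial general liability coverage $1,625,000 ≥ $1,600,000 → met
Not met: 4 of 9

4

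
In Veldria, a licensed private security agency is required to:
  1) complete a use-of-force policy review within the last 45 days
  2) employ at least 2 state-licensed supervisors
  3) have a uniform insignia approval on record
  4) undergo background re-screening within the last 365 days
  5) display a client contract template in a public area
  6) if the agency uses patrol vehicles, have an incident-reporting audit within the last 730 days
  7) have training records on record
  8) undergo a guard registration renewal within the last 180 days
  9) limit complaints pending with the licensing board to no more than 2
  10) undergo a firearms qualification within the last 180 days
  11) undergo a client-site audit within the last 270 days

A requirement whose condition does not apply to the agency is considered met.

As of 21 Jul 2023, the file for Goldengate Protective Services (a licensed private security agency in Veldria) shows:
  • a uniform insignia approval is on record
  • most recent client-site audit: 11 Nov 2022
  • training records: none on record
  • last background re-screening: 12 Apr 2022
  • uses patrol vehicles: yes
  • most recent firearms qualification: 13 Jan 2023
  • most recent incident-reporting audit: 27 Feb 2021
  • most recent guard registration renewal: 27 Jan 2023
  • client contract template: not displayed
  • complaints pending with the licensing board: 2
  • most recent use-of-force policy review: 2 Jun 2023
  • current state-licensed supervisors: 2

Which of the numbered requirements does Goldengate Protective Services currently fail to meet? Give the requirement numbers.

1. use-of-force policy review 49 days ago vs limit 45 → not met
2. state-licensed supervisors 2 ≥ 2 → met
3. uniform insignia approval present → met
4. background re-screening 465 days ago vs limit 365 → not met
5. client contract template absent → not met
6. condition 'uses patrol vehicles' holds; incident-reporting audit 874 days ago vs limit 730 → not met
7. training records absent → not met
8. guard registration renewal 175 days ago vs limit 180 → met
9. complaints pending with the licensing board 2 ≤ 2 → met
10. firearms qualification 189 days ago vs limit 180 → not met
11. client-site audit 252 days ago vs limit 270 → met
Not met: 1, 4, 5, 6, 7, 10

1, 4, 5, 6, 7, 10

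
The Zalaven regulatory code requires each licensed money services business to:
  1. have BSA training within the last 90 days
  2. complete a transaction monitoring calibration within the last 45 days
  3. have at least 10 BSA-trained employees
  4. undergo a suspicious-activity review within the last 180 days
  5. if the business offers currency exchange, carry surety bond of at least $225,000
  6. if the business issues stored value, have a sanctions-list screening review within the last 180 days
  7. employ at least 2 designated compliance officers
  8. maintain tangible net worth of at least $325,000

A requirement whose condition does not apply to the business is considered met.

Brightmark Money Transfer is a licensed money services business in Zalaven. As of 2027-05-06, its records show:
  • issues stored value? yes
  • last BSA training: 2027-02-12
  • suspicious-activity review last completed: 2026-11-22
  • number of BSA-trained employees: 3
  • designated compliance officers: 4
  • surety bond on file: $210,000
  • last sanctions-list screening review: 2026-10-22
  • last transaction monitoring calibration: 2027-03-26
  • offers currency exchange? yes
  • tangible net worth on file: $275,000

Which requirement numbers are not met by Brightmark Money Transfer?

3, 5, 6, 8

1. BSA training 83 days ago vs limit 90 → met
2. transaction monitoring calibration 41 days ago vs limit 45 → met
3. BSA-trained employees 3 < 10 → not met
4. suspicious-activity review 165 days ago vs limit 180 → met
5. condition 'offers currency exchange' holds; surety bond $210,000 < $225,000 → not met
6. condition 'issues stored value' holds; sanctions-list screening review 196 days ago vs limit 180 → not met
7. designated compliance officers 4 ≥ 2 → met
8. tangible net worth $275,000 < $325,000 → not met
Not met: 3, 5, 6, 8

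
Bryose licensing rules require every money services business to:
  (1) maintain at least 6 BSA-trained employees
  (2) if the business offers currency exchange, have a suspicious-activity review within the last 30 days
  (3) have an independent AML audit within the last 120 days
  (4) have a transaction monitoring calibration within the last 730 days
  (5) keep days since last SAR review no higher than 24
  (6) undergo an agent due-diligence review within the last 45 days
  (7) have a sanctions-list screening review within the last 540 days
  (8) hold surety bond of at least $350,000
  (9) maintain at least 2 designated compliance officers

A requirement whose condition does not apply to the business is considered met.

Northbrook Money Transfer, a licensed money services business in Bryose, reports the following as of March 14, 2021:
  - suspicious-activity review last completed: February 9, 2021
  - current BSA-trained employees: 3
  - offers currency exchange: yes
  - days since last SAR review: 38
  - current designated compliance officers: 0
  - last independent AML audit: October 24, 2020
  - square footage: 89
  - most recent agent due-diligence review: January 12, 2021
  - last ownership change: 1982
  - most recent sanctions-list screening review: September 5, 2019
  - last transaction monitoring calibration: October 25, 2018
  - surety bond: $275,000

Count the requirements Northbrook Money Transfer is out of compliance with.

1. BSA-trained employees 3 < 6 → not met
2. condition 'offers currency exchange' holds; suspicious-activity review 33 days ago vs limit 30 → not met
3. independent AML audit 141 days ago vs limit 120 → not met
4. transaction monitoring calibration 871 days ago vs limit 730 → not met
5. days since last SAR review 38 > 24 → not met
6. agent due-diligence review 61 days ago vs limit 45 → not met
7. sanctions-list screening review 556 days ago vs limit 540 → not met
8. surety bond $275,000 < $350,000 → not met
9. designated compliance officers 0 < 2 → not met
Not met: 9 of 9

9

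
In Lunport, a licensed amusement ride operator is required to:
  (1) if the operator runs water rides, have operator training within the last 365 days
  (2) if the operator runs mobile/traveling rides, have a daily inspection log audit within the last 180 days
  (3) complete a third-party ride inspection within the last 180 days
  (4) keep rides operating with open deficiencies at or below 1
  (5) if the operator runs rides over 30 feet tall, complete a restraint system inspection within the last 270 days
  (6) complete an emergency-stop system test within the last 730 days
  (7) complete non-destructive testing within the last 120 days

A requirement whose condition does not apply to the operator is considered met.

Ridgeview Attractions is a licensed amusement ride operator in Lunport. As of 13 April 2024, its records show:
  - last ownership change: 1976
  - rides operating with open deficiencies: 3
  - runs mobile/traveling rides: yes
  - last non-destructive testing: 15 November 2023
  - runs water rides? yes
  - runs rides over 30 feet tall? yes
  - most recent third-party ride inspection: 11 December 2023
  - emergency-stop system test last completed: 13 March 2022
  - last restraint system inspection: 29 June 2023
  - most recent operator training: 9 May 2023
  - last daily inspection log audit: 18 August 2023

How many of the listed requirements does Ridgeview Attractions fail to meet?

5

1. condition 'runs water rides' holds; operator training 340 days ago vs limit 365 → met
2. condition 'runs mobile/traveling rides' holds; daily inspection log audit 239 days ago vs limit 180 → not met
3. third-party ride inspection 124 days ago vs limit 180 → met
4. rides operating with open deficiencies 3 > 1 → not met
5. condition 'runs rides over 30 feet tall' holds; restraint system inspection 289 days ago vs limit 270 → not met
6. emergency-stop system test 762 days ago vs limit 730 → not met
7. non-destructive testing 150 days ago vs limit 120 → not met
Not met: 5 of 7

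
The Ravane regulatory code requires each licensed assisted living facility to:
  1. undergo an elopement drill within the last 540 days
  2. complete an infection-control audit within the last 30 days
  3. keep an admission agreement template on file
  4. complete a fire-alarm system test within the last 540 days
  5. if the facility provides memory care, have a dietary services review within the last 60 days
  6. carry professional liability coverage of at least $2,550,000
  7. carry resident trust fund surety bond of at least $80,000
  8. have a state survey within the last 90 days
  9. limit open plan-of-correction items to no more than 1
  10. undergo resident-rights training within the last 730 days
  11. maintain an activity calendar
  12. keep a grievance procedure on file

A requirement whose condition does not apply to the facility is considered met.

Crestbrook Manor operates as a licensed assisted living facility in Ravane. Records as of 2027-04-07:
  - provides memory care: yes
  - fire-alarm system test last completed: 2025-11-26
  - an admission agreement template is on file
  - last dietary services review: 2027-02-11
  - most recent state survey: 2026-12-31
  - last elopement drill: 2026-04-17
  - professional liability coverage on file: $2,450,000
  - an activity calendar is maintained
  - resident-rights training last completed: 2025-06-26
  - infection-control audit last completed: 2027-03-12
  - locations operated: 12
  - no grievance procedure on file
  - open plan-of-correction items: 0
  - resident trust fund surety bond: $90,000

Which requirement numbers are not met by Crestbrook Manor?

6, 8, 12

1. elopement drill 355 days ago vs limit 540 → met
2. infection-control audit 26 days ago vs limit 30 → met
3. admission agreement template present → met
4. fire-alarm system test 497 days ago vs limit 540 → met
5. condition 'provides memory care' holds; dietary services review 55 days ago vs limit 60 → met
6. professional liability coverage $2,450,000 < $2,550,000 → not met
7. resident trust fund surety bond $90,000 ≥ $80,000 → met
8. state survey 97 days ago vs limit 90 → not met
9. open plan-of-correction items 0 ≤ 1 → met
10. resident-rights training 650 days ago vs limit 730 → met
11. activity calendar present → met
12. grievance procedure absent → not met
Not met: 6, 8, 12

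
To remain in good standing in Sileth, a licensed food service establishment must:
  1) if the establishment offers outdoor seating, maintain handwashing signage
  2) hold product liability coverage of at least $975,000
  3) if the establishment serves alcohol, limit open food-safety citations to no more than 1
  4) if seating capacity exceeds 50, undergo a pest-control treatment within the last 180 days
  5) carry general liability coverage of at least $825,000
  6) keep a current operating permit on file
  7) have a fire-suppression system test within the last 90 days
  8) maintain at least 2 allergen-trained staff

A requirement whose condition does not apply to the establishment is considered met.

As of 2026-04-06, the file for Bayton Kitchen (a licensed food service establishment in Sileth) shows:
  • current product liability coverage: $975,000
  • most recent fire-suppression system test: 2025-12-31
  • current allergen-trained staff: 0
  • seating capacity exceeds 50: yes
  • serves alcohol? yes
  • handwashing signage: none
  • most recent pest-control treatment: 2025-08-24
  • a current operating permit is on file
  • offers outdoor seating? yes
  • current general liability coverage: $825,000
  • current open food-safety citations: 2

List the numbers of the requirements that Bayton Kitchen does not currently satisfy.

1. condition 'offers outdoor seating' holds; handwashing signage absent → not met
2. product liability coverage $975,000 ≥ $975,000 → met
3. condition 'serves alcohol' holds; open food-safety citations 2 > 1 → not met
4. condition 'seating capacity exceeds 50' holds; pest-control treatment 225 days ago vs limit 180 → not met
5. general liability coverage $825,000 ≥ $825,000 → met
6. current operating permit present → met
7. fire-suppression system test 96 days ago vs limit 90 → not met
8. allergen-trained staff 0 < 2 → not met
Not met: 1, 3, 4, 7, 8

1, 3, 4, 7, 8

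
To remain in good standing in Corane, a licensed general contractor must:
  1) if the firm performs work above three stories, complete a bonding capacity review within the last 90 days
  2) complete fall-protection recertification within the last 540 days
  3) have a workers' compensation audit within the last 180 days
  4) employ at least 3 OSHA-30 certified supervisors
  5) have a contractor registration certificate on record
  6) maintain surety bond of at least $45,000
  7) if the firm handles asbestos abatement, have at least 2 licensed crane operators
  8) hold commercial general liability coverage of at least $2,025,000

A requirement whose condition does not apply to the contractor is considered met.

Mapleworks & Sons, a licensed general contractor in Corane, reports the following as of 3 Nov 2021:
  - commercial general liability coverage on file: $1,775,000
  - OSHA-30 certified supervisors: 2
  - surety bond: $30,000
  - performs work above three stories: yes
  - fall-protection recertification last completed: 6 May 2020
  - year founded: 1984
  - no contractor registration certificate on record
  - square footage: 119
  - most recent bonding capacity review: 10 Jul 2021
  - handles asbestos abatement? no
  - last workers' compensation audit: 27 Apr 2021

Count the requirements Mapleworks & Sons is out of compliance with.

7

1. condition 'performs work above three stories' holds; bonding capacity review 116 days ago vs limit 90 → not met
2. fall-protection recertification 546 days ago vs limit 540 → not met
3. workers' compensation audit 190 days ago vs limit 180 → not met
4. OSHA-30 certified supervisors 2 < 3 → not met
5. contractor registration certificate absent → not met
6. surety bond $30,000 < $45,000 → not met
7. condition 'handles asbestos abatement' does not hold → requirement n/a → met
8. commercial general liability coverage $1,775,000 < $2,025,000 → not met
Not met: 7 of 8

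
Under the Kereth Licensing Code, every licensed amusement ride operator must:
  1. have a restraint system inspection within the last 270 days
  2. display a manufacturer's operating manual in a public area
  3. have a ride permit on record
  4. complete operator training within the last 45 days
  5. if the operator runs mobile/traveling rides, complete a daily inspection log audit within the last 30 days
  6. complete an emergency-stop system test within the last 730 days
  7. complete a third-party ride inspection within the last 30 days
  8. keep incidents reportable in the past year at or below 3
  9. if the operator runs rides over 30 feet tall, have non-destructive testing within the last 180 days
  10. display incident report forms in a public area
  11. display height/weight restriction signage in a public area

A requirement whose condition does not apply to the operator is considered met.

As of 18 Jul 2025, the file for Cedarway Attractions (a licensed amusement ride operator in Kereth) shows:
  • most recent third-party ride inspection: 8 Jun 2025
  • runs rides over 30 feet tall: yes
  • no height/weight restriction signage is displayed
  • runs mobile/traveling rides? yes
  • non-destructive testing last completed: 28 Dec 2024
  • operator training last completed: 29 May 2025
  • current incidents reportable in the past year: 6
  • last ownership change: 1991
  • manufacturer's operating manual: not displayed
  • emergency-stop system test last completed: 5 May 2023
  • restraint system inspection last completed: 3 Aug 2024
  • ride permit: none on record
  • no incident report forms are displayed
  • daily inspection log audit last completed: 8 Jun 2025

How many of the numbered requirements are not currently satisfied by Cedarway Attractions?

11

1. restraint system inspection 349 days ago vs limit 270 → not met
2. manufacturer's operating manual absent → not met
3. ride permit absent → not met
4. operator training 50 days ago vs limit 45 → not met
5. condition 'runs mobile/traveling rides' holds; daily inspection log audit 40 days ago vs limit 30 → not met
6. emergency-stop system test 805 days ago vs limit 730 → not met
7. third-party ride inspection 40 days ago vs limit 30 → not met
8. incidents reportable in the past year 6 > 3 → not met
9. condition 'runs rides over 30 feet tall' holds; non-destructive testing 202 days ago vs limit 180 → not met
10. incident report forms absent → not met
11. height/weight restriction signage absent → not met
Not met: 11 of 11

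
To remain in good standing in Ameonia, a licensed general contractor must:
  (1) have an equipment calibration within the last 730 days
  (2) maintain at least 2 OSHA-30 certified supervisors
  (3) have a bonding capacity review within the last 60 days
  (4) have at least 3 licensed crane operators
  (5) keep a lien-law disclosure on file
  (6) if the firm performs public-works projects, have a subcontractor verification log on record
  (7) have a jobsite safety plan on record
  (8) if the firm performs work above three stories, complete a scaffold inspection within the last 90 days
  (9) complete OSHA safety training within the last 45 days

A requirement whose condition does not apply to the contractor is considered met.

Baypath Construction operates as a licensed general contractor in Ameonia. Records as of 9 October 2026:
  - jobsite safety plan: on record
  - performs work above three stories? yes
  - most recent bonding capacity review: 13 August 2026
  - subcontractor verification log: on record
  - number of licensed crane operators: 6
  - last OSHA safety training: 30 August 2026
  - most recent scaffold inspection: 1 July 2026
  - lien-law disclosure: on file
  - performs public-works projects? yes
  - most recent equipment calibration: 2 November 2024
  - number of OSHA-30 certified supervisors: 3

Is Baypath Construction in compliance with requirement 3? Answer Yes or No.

3. bonding capacity review 57 days ago vs limit 60 → met

Yes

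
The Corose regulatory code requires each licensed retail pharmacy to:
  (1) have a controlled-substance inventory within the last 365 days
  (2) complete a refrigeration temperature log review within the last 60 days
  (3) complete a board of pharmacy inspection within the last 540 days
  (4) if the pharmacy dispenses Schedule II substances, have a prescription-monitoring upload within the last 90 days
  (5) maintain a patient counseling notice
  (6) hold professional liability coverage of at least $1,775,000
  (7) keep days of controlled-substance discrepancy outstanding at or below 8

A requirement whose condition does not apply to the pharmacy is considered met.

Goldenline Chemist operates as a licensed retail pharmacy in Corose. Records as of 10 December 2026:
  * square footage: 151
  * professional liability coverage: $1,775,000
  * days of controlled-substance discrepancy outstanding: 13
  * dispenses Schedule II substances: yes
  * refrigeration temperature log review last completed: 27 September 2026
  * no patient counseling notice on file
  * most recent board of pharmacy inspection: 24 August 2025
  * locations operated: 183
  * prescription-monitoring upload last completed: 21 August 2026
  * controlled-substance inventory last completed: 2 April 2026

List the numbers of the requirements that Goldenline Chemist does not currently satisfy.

2, 4, 5, 7

1. controlled-substance inventory 252 days ago vs limit 365 → met
2. refrigeration temperature log review 74 days ago vs limit 60 → not met
3. board of pharmacy inspection 473 days ago vs limit 540 → met
4. condition 'dispenses Schedule II substances' holds; prescription-monitoring upload 111 days ago vs limit 90 → not met
5. patient counseling notice absent → not met
6. professional liability coverage $1,775,000 ≥ $1,775,000 → met
7. days of controlled-substance discrepancy outstanding 13 > 8 → not met
Not met: 2, 4, 5, 7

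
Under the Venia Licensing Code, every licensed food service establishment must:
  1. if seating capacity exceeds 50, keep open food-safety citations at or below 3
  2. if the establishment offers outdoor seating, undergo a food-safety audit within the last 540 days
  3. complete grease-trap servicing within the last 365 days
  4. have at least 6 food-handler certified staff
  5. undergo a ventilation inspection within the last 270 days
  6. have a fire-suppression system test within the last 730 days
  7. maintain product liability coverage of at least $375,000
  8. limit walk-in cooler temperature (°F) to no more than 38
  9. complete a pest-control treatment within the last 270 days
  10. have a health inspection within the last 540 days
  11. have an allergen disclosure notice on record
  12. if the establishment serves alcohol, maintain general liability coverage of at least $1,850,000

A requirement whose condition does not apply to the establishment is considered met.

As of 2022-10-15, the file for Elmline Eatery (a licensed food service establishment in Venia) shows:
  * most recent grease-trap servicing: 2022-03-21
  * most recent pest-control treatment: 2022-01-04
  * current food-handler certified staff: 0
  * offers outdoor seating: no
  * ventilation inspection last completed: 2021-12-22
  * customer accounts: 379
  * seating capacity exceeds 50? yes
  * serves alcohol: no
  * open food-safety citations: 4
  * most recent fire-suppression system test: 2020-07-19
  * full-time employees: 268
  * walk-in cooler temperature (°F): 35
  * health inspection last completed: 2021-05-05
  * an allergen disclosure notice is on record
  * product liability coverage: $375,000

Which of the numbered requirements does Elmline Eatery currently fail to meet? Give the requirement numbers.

1, 4, 5, 6, 9

1. condition 'seating capacity exceeds 50' holds; open food-safety citations 4 > 3 → not met
2. condition 'offers outdoor seating' does not hold → requirement n/a → met
3. grease-trap servicing 208 days ago vs limit 365 → met
4. food-handler certified staff 0 < 6 → not met
5. ventilation inspection 297 days ago vs limit 270 → not met
6. fire-suppression system test 818 days ago vs limit 730 → not met
7. product liability coverage $375,000 ≥ $375,000 → met
8. walk-in cooler temperature (°F) 35 ≤ 38 → met
9. pest-control treatment 284 days ago vs limit 270 → not met
10. health inspection 528 days ago vs limit 540 → met
11. allergen disclosure notice present → met
12. condition 'serves alcohol' does not hold → requirement n/a → met
Not met: 1, 4, 5, 6, 9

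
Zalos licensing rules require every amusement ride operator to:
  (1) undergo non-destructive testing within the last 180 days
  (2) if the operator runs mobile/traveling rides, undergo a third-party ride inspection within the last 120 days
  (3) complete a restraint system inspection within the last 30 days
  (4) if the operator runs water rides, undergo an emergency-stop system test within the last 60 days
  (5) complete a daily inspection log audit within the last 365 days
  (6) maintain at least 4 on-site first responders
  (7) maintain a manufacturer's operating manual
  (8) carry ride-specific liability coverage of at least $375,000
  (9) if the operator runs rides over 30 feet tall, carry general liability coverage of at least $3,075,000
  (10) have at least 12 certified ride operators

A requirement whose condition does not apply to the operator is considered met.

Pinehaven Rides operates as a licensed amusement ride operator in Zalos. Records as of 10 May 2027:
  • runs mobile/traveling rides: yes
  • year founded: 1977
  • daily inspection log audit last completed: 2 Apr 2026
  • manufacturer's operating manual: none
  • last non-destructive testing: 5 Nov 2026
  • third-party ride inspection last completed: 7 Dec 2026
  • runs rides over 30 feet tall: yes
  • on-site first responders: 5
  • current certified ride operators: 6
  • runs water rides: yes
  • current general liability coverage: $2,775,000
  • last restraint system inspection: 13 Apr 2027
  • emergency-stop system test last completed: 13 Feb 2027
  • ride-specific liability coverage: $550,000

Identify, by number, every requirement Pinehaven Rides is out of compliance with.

1, 2, 4, 5, 7, 9, 10

1. non-destructive testing 186 days ago vs limit 180 → not met
2. condition 'runs mobile/traveling rides' holds; third-party ride inspection 154 days ago vs limit 120 → not met
3. restraint system inspection 27 days ago vs limit 30 → met
4. condition 'runs water rides' holds; emergency-stop system test 86 days ago vs limit 60 → not met
5. daily inspection log audit 403 days ago vs limit 365 → not met
6. on-site first responders 5 ≥ 4 → met
7. manufacturer's operating manual absent → not met
8. ride-specific liability coverage $550,000 ≥ $375,000 → met
9. condition 'runs rides over 30 feet tall' holds; general liability coverage $2,775,000 < $3,075,000 → not met
10. certified ride operators 6 < 12 → not met
Not met: 1, 2, 4, 5, 7, 9, 10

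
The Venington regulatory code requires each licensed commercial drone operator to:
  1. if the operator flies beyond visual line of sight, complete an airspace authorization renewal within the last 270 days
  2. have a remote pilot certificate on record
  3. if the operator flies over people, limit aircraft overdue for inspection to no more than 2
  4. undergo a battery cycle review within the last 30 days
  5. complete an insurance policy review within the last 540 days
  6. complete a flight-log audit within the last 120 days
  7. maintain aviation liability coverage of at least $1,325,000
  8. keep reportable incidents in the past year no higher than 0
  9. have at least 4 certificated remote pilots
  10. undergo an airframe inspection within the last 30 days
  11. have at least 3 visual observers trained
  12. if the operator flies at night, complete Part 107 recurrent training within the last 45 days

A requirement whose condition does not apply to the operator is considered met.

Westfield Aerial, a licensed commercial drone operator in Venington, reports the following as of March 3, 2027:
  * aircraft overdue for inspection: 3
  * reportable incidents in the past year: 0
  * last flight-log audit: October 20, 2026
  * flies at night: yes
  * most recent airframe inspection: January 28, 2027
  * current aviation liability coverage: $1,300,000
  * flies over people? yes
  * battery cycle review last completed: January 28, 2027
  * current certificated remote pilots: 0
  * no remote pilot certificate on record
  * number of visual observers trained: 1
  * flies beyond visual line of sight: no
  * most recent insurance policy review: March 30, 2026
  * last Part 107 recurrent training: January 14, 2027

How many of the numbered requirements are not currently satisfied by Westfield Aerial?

9

1. condition 'flies beyond visual line of sight' does not hold → requirement n/a → met
2. remote pilot certificate absent → not met
3. condition 'flies over people' holds; aircraft overdue for inspection 3 > 2 → not met
4. battery cycle review 34 days ago vs limit 30 → not met
5. insurance policy review 338 days ago vs limit 540 → met
6. flight-log audit 134 days ago vs limit 120 → not met
7. aviation liability coverage $1,300,000 < $1,325,000 → not met
8. reportable incidents in the past year 0 ≤ 0 → met
9. certificated remote pilots 0 < 4 → not met
10. airframe inspection 34 days ago vs limit 30 → not met
11. visual observers trained 1 < 3 → not met
12. condition 'flies at night' holds; Part 107 recurrent training 48 days ago vs limit 45 → not met
Not met: 9 of 12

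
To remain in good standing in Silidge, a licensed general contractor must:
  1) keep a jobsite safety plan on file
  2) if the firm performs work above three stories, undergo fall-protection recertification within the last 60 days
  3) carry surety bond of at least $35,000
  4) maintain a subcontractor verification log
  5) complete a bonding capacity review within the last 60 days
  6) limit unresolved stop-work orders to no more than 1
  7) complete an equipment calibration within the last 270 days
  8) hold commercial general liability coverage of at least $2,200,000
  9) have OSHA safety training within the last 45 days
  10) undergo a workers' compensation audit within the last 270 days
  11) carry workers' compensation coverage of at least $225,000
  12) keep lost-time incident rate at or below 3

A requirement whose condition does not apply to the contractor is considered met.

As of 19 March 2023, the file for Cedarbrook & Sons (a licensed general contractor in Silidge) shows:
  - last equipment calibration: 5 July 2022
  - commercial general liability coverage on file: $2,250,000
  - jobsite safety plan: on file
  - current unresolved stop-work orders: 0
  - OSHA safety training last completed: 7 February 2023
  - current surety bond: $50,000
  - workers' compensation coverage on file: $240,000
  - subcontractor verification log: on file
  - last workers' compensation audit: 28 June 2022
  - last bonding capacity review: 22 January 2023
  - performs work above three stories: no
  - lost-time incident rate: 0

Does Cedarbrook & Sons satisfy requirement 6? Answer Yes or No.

6. unresolved stop-work orders 0 ≤ 1 → met

Yes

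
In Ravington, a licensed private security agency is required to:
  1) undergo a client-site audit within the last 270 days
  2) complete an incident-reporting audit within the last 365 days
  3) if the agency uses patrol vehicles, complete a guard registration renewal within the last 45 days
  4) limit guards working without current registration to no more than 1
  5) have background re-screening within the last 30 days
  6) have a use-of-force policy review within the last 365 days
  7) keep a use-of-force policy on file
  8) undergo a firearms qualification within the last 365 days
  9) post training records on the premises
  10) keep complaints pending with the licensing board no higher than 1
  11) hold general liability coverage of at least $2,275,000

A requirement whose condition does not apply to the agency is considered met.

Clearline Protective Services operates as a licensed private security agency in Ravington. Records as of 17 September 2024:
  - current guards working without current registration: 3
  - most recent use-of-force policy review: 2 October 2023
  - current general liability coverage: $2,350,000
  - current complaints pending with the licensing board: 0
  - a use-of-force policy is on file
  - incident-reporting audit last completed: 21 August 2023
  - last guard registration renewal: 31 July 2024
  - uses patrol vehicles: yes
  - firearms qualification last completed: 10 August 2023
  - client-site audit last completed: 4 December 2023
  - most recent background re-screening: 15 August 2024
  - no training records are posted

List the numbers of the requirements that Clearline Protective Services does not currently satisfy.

1, 2, 3, 4, 5, 8, 9

1. client-site audit 288 days ago vs limit 270 → not met
2. incident-reporting audit 393 days ago vs limit 365 → not met
3. condition 'uses patrol vehicles' holds; guard registration renewal 48 days ago vs limit 45 → not met
4. guards working without current registration 3 > 1 → not met
5. background re-screening 33 days ago vs limit 30 → not met
6. use-of-force policy review 351 days ago vs limit 365 → met
7. use-of-force policy present → met
8. firearms qualification 404 days ago vs limit 365 → not met
9. training records absent → not met
10. complaints pending with the licensing board 0 ≤ 1 → met
11. general liability coverage $2,350,000 ≥ $2,275,000 → met
Not met: 1, 2, 3, 4, 5, 8, 9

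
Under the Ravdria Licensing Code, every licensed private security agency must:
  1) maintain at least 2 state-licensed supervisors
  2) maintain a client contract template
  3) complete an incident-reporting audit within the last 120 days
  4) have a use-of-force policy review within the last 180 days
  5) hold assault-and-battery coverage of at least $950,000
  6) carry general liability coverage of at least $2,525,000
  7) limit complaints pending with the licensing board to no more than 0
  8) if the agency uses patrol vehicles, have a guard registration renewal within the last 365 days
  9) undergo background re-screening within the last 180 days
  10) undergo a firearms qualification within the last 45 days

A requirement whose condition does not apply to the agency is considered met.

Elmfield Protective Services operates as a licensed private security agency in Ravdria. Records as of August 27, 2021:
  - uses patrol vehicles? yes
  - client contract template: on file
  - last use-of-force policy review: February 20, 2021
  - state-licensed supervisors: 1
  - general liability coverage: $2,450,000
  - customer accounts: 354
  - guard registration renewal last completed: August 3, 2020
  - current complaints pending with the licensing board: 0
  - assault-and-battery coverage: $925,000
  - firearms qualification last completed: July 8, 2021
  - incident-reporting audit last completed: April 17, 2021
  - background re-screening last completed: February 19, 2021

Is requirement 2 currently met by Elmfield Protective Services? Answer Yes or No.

Yes

2. client contract template present → met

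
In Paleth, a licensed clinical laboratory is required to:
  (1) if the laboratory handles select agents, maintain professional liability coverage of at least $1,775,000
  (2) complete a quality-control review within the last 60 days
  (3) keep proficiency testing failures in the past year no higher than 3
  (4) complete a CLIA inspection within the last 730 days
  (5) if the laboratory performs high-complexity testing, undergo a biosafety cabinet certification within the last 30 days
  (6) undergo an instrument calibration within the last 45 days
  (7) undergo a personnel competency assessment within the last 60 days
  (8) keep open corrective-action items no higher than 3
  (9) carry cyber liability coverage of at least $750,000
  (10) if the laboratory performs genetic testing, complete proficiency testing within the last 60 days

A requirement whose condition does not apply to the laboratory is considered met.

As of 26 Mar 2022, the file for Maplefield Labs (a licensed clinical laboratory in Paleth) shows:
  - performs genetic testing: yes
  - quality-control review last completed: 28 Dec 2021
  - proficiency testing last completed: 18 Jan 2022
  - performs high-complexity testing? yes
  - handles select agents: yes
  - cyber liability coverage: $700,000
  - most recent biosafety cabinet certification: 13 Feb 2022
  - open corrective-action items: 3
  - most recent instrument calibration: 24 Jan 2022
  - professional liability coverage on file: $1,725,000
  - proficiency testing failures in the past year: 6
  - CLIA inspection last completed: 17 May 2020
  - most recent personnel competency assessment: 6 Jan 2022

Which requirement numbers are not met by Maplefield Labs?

1. condition 'handles select agents' holds; professional liability coverage $1,725,000 < $1,775,000 → not met
2. quality-control review 88 days ago vs limit 60 → not met
3. proficiency testing failures in the past year 6 > 3 → not met
4. CLIA inspection 678 days ago vs limit 730 → met
5. condition 'performs high-complexity testing' holds; biosafety cabinet certification 41 days ago vs limit 30 → not met
6. instrument calibration 61 days ago vs limit 45 → not met
7. personnel competency assessment 79 days ago vs limit 60 → not met
8. open corrective-action items 3 ≤ 3 → met
9. cyber liability coverage $700,000 < $750,000 → not met
10. condition 'performs genetic testing' holds; proficiency testing 67 days ago vs limit 60 → not met
Not met: 1, 2, 3, 5, 6, 7, 9, 10

1, 2, 3, 5, 6, 7, 9, 10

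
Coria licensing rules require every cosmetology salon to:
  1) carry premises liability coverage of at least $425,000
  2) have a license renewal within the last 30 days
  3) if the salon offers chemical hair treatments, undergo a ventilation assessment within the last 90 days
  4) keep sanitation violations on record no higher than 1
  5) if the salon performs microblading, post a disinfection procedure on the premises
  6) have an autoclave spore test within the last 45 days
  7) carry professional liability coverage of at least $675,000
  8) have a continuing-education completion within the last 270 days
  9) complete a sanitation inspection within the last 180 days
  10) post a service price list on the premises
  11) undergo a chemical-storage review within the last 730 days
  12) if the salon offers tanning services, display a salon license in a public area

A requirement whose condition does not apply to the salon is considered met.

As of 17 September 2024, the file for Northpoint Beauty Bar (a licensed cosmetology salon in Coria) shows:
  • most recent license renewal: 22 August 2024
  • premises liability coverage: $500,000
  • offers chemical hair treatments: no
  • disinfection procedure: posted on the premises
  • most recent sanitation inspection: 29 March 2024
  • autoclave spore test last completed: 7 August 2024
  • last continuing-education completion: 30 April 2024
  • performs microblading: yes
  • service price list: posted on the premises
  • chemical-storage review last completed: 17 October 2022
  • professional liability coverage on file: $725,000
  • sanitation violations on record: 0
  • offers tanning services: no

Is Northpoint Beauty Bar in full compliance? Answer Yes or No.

Yes

1. premises liability coverage $500,000 ≥ $425,000 → met
2. license renewal 26 days ago vs limit 30 → met
3. condition 'offers chemical hair treatments' does not hold → requirement n/a → met
4. sanitation violations on record 0 ≤ 1 → met
5. condition 'performs microblading' holds; disinfection procedure present → met
6. autoclave spore test 41 days ago vs limit 45 → met
7. professional liability coverage $725,000 ≥ $675,000 → met
8. continuing-education completion 140 days ago vs limit 270 → met
9. sanitation inspection 172 days ago vs limit 180 → met
10. service price list present → met
11. chemical-storage review 701 days ago vs limit 730 → met
12. condition 'offers tanning services' does not hold → requirement n/a → met
All met.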